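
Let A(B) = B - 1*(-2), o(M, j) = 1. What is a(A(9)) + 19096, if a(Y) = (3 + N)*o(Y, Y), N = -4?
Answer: 19095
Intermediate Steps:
A(B) = 2 + B (A(B) = B + 2 = 2 + B)
a(Y) = -1 (a(Y) = (3 - 4)*1 = -1*1 = -1)
a(A(9)) + 19096 = -1 + 19096 = 19095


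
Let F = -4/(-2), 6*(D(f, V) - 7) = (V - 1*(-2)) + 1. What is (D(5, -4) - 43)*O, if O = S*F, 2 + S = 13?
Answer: -2387/3 ≈ -795.67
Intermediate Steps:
D(f, V) = 15/2 + V/6 (D(f, V) = 7 + ((V - 1*(-2)) + 1)/6 = 7 + ((V + 2) + 1)/6 = 7 + ((2 + V) + 1)/6 = 7 + (3 + V)/6 = 7 + (1/2 + V/6) = 15/2 + V/6)
S = 11 (S = -2 + 13 = 11)
F = 2 (F = -4*(-1/2) = 2)
O = 22 (O = 11*2 = 22)
(D(5, -4) - 43)*O = ((15/2 + (1/6)*(-4)) - 43)*22 = ((15/2 - 2/3) - 43)*22 = (41/6 - 43)*22 = -217/6*22 = -2387/3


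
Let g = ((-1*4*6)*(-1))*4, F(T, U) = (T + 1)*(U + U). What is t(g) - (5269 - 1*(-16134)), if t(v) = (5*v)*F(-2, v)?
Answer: -113563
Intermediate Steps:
F(T, U) = 2*U*(1 + T) (F(T, U) = (1 + T)*(2*U) = 2*U*(1 + T))
g = 96 (g = (-4*6*(-1))*4 = -24*(-1)*4 = 24*4 = 96)
t(v) = -10*v² (t(v) = (5*v)*(2*v*(1 - 2)) = (5*v)*(2*v*(-1)) = (5*v)*(-2*v) = -10*v²)
t(g) - (5269 - 1*(-16134)) = -10*96² - (5269 - 1*(-16134)) = -10*9216 - (5269 + 16134) = -92160 - 1*21403 = -92160 - 21403 = -113563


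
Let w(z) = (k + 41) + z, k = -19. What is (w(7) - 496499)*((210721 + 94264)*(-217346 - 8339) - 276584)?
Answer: 34172435372929230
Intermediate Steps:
w(z) = 22 + z (w(z) = (-19 + 41) + z = 22 + z)
(w(7) - 496499)*((210721 + 94264)*(-217346 - 8339) - 276584) = ((22 + 7) - 496499)*((210721 + 94264)*(-217346 - 8339) - 276584) = (29 - 496499)*(304985*(-225685) - 276584) = -496470*(-68830539725 - 276584) = -496470*(-68830816309) = 34172435372929230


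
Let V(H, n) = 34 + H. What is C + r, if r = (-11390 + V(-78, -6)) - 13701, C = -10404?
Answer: -35539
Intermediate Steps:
r = -25135 (r = (-11390 + (34 - 78)) - 13701 = (-11390 - 44) - 13701 = -11434 - 13701 = -25135)
C + r = -10404 - 25135 = -35539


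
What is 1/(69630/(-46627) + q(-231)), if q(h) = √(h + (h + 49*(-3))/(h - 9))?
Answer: -43288506800/6715146429611 - 4348154258*I*√91770/20145439288833 ≈ -0.0064464 - 0.065385*I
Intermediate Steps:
q(h) = √(h + (-147 + h)/(-9 + h)) (q(h) = √(h + (h - 147)/(-9 + h)) = √(h + (-147 + h)/(-9 + h)))
1/(69630/(-46627) + q(-231)) = 1/(69630/(-46627) + √((-147 - 231 - 231*(-9 - 231))/(-9 - 231))) = 1/(69630*(-1/46627) + √((-147 - 231 - 231*(-240))/(-240))) = 1/(-69630/46627 + √(-(-147 - 231 + 55440)/240)) = 1/(-69630/46627 + √(-1/240*55062)) = 1/(-69630/46627 + √(-9177/40)) = 1/(-69630/46627 + I*√91770/20)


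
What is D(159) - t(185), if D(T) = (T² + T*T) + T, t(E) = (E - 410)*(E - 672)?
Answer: -58854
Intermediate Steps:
t(E) = (-672 + E)*(-410 + E) (t(E) = (-410 + E)*(-672 + E) = (-672 + E)*(-410 + E))
D(T) = T + 2*T² (D(T) = (T² + T²) + T = 2*T² + T = T + 2*T²)
D(159) - t(185) = 159*(1 + 2*159) - (275520 + 185² - 1082*185) = 159*(1 + 318) - (275520 + 34225 - 200170) = 159*319 - 1*109575 = 50721 - 109575 = -58854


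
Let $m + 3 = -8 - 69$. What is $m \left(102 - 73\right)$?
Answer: $-2320$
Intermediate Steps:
$m = -80$ ($m = -3 - 77 = -80$)
$m \left(102 - 73\right) = - 80 \left(102 - 73\right) = \left(-80\right) 29 = -2320$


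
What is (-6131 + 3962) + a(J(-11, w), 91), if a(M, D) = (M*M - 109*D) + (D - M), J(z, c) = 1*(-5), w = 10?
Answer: -11967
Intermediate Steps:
J(z, c) = -5
a(M, D) = M² - M - 108*D (a(M, D) = (M² - 109*D) + (D - M) = M² - M - 108*D)
(-6131 + 3962) + a(J(-11, w), 91) = (-6131 + 3962) + ((-5)² - 1*(-5) - 108*91) = -2169 + (25 + 5 - 9828) = -2169 - 9798 = -11967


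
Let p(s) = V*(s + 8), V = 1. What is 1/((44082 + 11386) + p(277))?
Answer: 1/55753 ≈ 1.7936e-5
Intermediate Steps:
p(s) = 8 + s (p(s) = 1*(s + 8) = 1*(8 + s) = 8 + s)
1/((44082 + 11386) + p(277)) = 1/((44082 + 11386) + (8 + 277)) = 1/(55468 + 285) = 1/55753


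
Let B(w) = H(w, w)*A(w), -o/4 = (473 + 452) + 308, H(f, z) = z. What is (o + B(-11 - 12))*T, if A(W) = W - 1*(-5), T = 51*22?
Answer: -5069196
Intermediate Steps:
T = 1122
A(W) = 5 + W (A(W) = W + 5 = 5 + W)
o = -4932 (o = -4*((473 + 452) + 308) = -4*(925 + 308) = -4*1233 = -4932)
B(w) = w*(5 + w)
(o + B(-11 - 12))*T = (-4932 + (-11 - 12)*(5 + (-11 - 12)))*1122 = (-4932 - 23*(5 - 23))*1122 = (-4932 - 23*(-18))*1122 = (-4932 + 414)*1122 = -4518*1122 = -5069196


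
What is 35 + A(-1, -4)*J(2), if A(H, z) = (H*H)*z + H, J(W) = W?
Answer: 25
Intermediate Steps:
A(H, z) = H + z*H**2 (A(H, z) = H**2*z + H = z*H**2 + H = H + z*H**2)
35 + A(-1, -4)*J(2) = 35 - (1 - 1*(-4))*2 = 35 - (1 + 4)*2 = 35 - 1*5*2 = 35 - 5*2 = 35 - 10 = 25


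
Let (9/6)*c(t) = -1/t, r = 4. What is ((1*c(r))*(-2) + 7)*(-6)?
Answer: -44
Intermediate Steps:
c(t) = -2/(3*t) (c(t) = 2*(-1/t)/3 = -2/(3*t))
((1*c(r))*(-2) + 7)*(-6) = ((1*(-2/3/4))*(-2) + 7)*(-6) = ((1*(-2/3*1/4))*(-2) + 7)*(-6) = ((1*(-1/6))*(-2) + 7)*(-6) = (-1/6*(-2) + 7)*(-6) = (1/3 + 7)*(-6) = (22/3)*(-6) = -44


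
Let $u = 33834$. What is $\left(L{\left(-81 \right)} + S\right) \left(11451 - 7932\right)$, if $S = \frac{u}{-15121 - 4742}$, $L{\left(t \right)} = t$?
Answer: $- \frac{642310167}{2207} \approx -2.9103 \cdot 10^{5}$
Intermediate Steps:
$S = - \frac{11278}{6621}$ ($S = \frac{33834}{-15121 - 4742} = \frac{33834}{-19863} = 33834 \left(- \frac{1}{19863}\right) = - \frac{11278}{6621} \approx -1.7034$)
$\left(L{\left(-81 \right)} + S\right) \left(11451 - 7932\right) = \left(-81 - \frac{11278}{6621}\right) \left(11451 - 7932\right) = \left(- \frac{547579}{6621}\right) 3519 = - \frac{642310167}{2207}$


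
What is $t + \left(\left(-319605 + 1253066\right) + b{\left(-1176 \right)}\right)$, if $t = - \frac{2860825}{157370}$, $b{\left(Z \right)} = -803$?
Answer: $\frac{29353905727}{31474} \approx 9.3264 \cdot 10^{5}$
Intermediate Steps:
$t = - \frac{572165}{31474}$ ($t = \left(-2860825\right) \frac{1}{157370} = - \frac{572165}{31474} \approx -18.179$)
$t + \left(\left(-319605 + 1253066\right) + b{\left(-1176 \right)}\right) = - \frac{572165}{31474} + \left(\left(-319605 + 1253066\right) - 803\right) = - \frac{572165}{31474} + \left(933461 - 803\right) = - \frac{572165}{31474} + 932658 = \frac{29353905727}{31474}$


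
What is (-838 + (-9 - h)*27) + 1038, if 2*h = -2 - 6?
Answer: 65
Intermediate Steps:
h = -4 (h = (-2 - 6)/2 = (½)*(-8) = -4)
(-838 + (-9 - h)*27) + 1038 = (-838 + (-9 - 1*(-4))*27) + 1038 = (-838 + (-9 + 4)*27) + 1038 = (-838 - 5*27) + 1038 = (-838 - 135) + 1038 = -973 + 1038 = 65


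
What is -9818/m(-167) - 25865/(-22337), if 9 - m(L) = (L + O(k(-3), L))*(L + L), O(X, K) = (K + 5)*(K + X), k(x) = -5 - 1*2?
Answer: 34550260747/29864642393 ≈ 1.1569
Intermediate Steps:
k(x) = -7 (k(x) = -5 - 2 = -7)
O(X, K) = (5 + K)*(K + X)
m(L) = 9 - 2*L*(-35 + L² - L) (m(L) = 9 - (L + (L² + 5*L + 5*(-7) + L*(-7)))*(L + L) = 9 - (L + (L² + 5*L - 35 - 7*L))*2*L = 9 - (L + (-35 + L² - 2*L))*2*L = 9 - (-35 + L² - L)*2*L = 9 - 2*L*(-35 + L² - L))
-9818/m(-167) - 25865/(-22337) = -9818/(9 - 2*(-167)³ + 2*(-167)² + 70*(-167)) - 25865/(-22337) = -9818/(9 - 2*(-4657463) + 2*27889 - 11690) - 25865*(-1/22337) = -9818/(9 + 9314926 + 55778 - 11690) + 3695/3191 = -9818/9359023 + 3695/3191 = 34550260747/29864642393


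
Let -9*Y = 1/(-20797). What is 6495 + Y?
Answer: 1215688636/187173 ≈ 6495.0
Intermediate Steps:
Y = 1/187173 (Y = -⅑/(-20797) = -⅑*(-1/20797) = 1/187173 ≈ 5.3426e-6)
6495 + Y = 6495 + 1/187173 = 1215688636/187173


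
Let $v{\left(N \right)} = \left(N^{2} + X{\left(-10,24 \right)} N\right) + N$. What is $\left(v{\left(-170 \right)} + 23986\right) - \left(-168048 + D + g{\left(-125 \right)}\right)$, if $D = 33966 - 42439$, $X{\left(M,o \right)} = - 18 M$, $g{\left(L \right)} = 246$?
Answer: $198391$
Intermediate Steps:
$D = -8473$
$v{\left(N \right)} = N^{2} + 181 N$ ($v{\left(N \right)} = \left(N^{2} + \left(-18\right) \left(-10\right) N\right) + N = \left(N^{2} + 180 N\right) + N = N^{2} + 181 N$)
$\left(v{\left(-170 \right)} + 23986\right) - \left(-168048 + D + g{\left(-125 \right)}\right) = \left(- 170 \left(181 - 170\right) + 23986\right) + \left(168048 - \left(246 - 8473\right)\right) = \left(\left(-170\right) 11 + 23986\right) + \left(168048 - -8227\right) = \left(-1870 + 23986\right) + \left(168048 + 8227\right) = 22116 + 176275 = 198391$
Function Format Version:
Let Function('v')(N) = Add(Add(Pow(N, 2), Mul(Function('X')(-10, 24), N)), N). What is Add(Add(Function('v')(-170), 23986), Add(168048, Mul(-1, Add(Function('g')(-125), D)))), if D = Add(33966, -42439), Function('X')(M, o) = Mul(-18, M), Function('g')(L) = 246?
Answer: 198391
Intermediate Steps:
D = -8473
Function('v')(N) = Add(Pow(N, 2), Mul(181, N)) (Function('v')(N) = Add(Add(Pow(N, 2), Mul(Mul(-18, -10), N)), N) = Add(Add(Pow(N, 2), Mul(180, N)), N) = Add(Pow(N, 2), Mul(181, N)))
Add(Add(Function('v')(-170), 23986), Add(168048, Mul(-1, Add(Function('g')(-125), D)))) = Add(Add(Mul(-170, Add(181, -170)), 23986), Add(168048, Mul(-1, Add(246, -8473)))) = Add(Add(Mul(-170, 11), 23986), Add(168048, Mul(-1, -8227))) = Add(Add(-1870, 23986), Add(168048, 8227)) = Add(22116, 176275) = 198391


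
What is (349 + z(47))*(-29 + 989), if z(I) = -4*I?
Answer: 154560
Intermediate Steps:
(349 + z(47))*(-29 + 989) = (349 - 4*47)*(-29 + 989) = (349 - 188)*960 = 161*960 = 154560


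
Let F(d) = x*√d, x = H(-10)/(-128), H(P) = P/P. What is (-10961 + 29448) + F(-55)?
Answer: 18487 - I*√55/128 ≈ 18487.0 - 0.057939*I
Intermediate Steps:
H(P) = 1
x = -1/128 (x = 1/(-128) = 1*(-1/128) = -1/128 ≈ -0.0078125)
F(d) = -√d/128
(-10961 + 29448) + F(-55) = (-10961 + 29448) - I*√55/128 = 18487 - I*√55/128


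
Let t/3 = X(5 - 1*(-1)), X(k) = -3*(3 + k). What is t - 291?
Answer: -372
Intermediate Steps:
X(k) = -9 - 3*k
t = -81 (t = 3*(-9 - 3*(5 - 1*(-1))) = 3*(-9 - 3*(5 + 1)) = 3*(-9 - 3*6) = 3*(-9 - 18) = 3*(-27) = -81)
t - 291 = -81 - 291 = -372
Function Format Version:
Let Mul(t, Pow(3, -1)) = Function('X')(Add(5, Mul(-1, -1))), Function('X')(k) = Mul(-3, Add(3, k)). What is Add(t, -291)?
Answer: -372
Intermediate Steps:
Function('X')(k) = Add(-9, Mul(-3, k))
t = -81 (t = Mul(3, Add(-9, Mul(-3, Add(5, Mul(-1, -1))))) = Mul(3, Add(-9, Mul(-3, Add(5, 1)))) = Mul(3, Add(-9, Mul(-3, 6))) = Mul(3, Add(-9, -18)) = Mul(3, -27) = -81)
Add(t, -291) = Add(-81, -291) = -372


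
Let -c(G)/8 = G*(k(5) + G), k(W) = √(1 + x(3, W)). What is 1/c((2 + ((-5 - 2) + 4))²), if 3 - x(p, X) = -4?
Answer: 1/56 - √2/28 ≈ -0.032650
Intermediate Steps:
x(p, X) = 7 (x(p, X) = 3 - 1*(-4) = 3 + 4 = 7)
k(W) = 2*√2 (k(W) = √(1 + 7) = √8 = 2*√2)
c(G) = -8*G*(G + 2*√2) (c(G) = -8*G*(2*√2 + G) = -8*G*(G + 2*√2))
1/c((2 + ((-5 - 2) + 4))²) = 1/(-8*(2 + ((-5 - 2) + 4))²*((2 + ((-5 - 2) + 4))² + 2*√2)) = 1/(-8*(2 + (-7 + 4))²*((2 + (-7 + 4))² + 2*√2)) = 1/(-8*(2 - 3)²*((2 - 3)² + 2*√2)) = 1/(-8*(-1)²*((-1)² + 2*√2)) = 1/(-8*1*(1 + 2*√2)) = 1/(-8 - 16*√2)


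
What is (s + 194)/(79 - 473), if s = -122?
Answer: -36/197 ≈ -0.18274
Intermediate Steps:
(s + 194)/(79 - 473) = (-122 + 194)/(79 - 473) = 72/(-394) = 72*(-1/394) = -36/197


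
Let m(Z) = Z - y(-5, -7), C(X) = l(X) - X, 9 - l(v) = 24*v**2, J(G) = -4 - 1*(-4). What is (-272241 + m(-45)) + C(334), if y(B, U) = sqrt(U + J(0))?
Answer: -2949955 - I*sqrt(7) ≈ -2.95e+6 - 2.6458*I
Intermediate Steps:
J(G) = 0 (J(G) = -4 + 4 = 0)
l(v) = 9 - 24*v**2
C(X) = 9 - X - 24*X**2 (C(X) = (9 - 24*X**2) - X = 9 - X - 24*X**2)
y(B, U) = sqrt(U) (y(B, U) = sqrt(U + 0) = sqrt(U))
m(Z) = Z - I*sqrt(7) (m(Z) = Z - sqrt(-7) = Z - I*sqrt(7))
(-272241 + m(-45)) + C(334) = (-272241 + (-45 - I*sqrt(7))) + (9 - 1*334 - 24*334**2) = (-272286 - I*sqrt(7)) + (9 - 334 - 24*111556) = (-272286 - I*sqrt(7)) + (9 - 334 - 2677344) = (-272286 - I*sqrt(7)) - 2677669 = -2949955 - I*sqrt(7)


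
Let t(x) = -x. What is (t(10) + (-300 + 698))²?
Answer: 150544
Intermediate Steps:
(t(10) + (-300 + 698))² = (-1*10 + (-300 + 698))² = (-10 + 398)² = 388² = 150544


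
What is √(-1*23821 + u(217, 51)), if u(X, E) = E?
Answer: I*√23770 ≈ 154.18*I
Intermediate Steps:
√(-1*23821 + u(217, 51)) = √(-1*23821 + 51) = √(-23821 + 51) = √(-23770) = I*√23770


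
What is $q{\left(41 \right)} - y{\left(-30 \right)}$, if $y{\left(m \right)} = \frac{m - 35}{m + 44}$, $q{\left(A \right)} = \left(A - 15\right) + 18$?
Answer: $\frac{681}{14} \approx 48.643$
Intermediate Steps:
$q{\left(A \right)} = 3 + A$ ($q{\left(A \right)} = \left(-15 + A\right) + 18 = 3 + A$)
$y{\left(m \right)} = \frac{-35 + m}{44 + m}$
$q{\left(41 \right)} - y{\left(-30 \right)} = \left(3 + 41\right) - \frac{-35 - 30}{44 - 30} = 44 - \frac{1}{14} \left(-65\right) = 44 - - \frac{65}{14} = 44 + \frac{65}{14} = \frac{681}{14}$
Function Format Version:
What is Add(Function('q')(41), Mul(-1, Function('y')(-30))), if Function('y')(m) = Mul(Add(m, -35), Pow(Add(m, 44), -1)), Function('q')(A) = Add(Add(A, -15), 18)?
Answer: Rational(681, 14) ≈ 48.643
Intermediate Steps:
Function('q')(A) = Add(3, A) (Function('q')(A) = Add(Add(-15, A), 18) = Add(3, A))
Function('y')(m) = Mul(Pow(Add(44, m), -1), Add(-35, m)) (Function('y')(m) = Mul(Add(-35, m), Pow(Add(44, m), -1)) = Mul(Pow(Add(44, m), -1), Add(-35, m)))
Add(Function('q')(41), Mul(-1, Function('y')(-30))) = Add(Add(3, 41), Mul(-1, Mul(Pow(Add(44, -30), -1), Add(-35, -30)))) = Add(44, Mul(-1, Mul(Pow(14, -1), -65))) = Add(44, Mul(-1, Mul(Rational(1, 14), -65))) = Add(44, Mul(-1, Rational(-65, 14))) = Add(44, Rational(65, 14)) = Rational(681, 14)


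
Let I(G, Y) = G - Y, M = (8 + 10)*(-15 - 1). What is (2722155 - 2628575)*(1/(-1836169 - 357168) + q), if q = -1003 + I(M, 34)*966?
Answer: -64050061541818880/2193337 ≈ -2.9202e+10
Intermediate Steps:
M = -288 (M = 18*(-16) = -288)
q = -312055 (q = -1003 + (-288 - 1*34)*966 = -1003 + (-288 - 34)*966 = -1003 - 322*966 = -1003 - 311052 = -312055)
(2722155 - 2628575)*(1/(-1836169 - 357168) + q) = (2722155 - 2628575)*(1/(-1836169 - 357168) - 312055) = 93580*(1/(-2193337) - 312055) = 93580*(-1/2193337 - 312055) = 93580*(-684441777536/2193337) = -64050061541818880/2193337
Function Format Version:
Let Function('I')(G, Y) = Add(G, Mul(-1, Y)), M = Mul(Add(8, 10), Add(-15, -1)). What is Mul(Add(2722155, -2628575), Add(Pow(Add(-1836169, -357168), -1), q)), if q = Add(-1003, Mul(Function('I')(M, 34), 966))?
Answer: Rational(-64050061541818880, 2193337) ≈ -2.9202e+10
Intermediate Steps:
M = -288 (M = Mul(18, -16) = -288)
q = -312055 (q = Add(-1003, Mul(Add(-288, Mul(-1, 34)), 966)) = Add(-1003, Mul(Add(-288, -34), 966)) = Add(-1003, Mul(-322, 966)) = Add(-1003, -311052) = -312055)
Mul(Add(2722155, -2628575), Add(Pow(Add(-1836169, -357168), -1), q)) = Mul(Add(2722155, -2628575), Add(Pow(Add(-1836169, -357168), -1), -312055)) = Mul(93580, Add(Pow(-2193337, -1), -312055)) = Mul(93580, Add(Rational(-1, 2193337), -312055)) = Mul(93580, Rational(-684441777536, 2193337)) = Rational(-64050061541818880, 2193337)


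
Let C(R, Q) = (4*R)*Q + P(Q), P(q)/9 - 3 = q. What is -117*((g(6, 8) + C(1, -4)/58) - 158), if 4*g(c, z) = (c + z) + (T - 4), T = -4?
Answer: 532467/29 ≈ 18361.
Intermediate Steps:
P(q) = 27 + 9*q
C(R, Q) = 27 + 9*Q + 4*Q*R (C(R, Q) = (4*R)*Q + (27 + 9*Q) = 4*Q*R + (27 + 9*Q) = 27 + 9*Q + 4*Q*R)
g(c, z) = -2 + c/4 + z/4 (g(c, z) = ((c + z) + (-4 - 4))/4 = ((c + z) - 8)/4 = (-8 + c + z)/4 = -2 + c/4 + z/4)
-117*((g(6, 8) + C(1, -4)/58) - 158) = -117*(((-2 + (¼)*6 + (¼)*8) + (27 + 9*(-4) + 4*(-4)*1)/58) - 158) = -117*(((-2 + 3/2 + 2) + (27 - 36 - 16)*(1/58)) - 158) = -117*((3/2 - 25*1/58) - 158) = -117*((3/2 - 25/58) - 158) = -117*(31/29 - 158) = -117*(-4551/29) = 532467/29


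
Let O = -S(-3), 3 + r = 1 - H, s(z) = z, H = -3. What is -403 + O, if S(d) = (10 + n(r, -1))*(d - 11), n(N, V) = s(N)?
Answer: -249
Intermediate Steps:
r = 1 (r = -3 + (1 - 1*(-3)) = -3 + (1 + 3) = -3 + 4 = 1)
n(N, V) = N
S(d) = -121 + 11*d (S(d) = (10 + 1)*(d - 11) = 11*(-11 + d) = -121 + 11*d)
O = 154 (O = -(-121 + 11*(-3)) = -(-121 - 33) = -1*(-154) = 154)
-403 + O = -403 + 154 = -249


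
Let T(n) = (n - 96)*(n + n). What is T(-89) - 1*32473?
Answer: 457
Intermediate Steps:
T(n) = 2*n*(-96 + n) (T(n) = (-96 + n)*(2*n) = 2*n*(-96 + n))
T(-89) - 1*32473 = 2*(-89)*(-96 - 89) - 1*32473 = 2*(-89)*(-185) - 32473 = 32930 - 32473 = 457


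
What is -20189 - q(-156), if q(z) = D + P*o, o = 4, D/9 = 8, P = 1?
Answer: -20265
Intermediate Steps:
D = 72 (D = 9*8 = 72)
q(z) = 76 (q(z) = 72 + 1*4 = 72 + 4 = 76)
-20189 - q(-156) = -20189 - 1*76 = -20189 - 76 = -20265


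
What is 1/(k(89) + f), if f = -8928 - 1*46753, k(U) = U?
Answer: -1/55592 ≈ -1.7988e-5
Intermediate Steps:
f = -55681 (f = -8928 - 46753 = -55681)
1/(k(89) + f) = 1/(89 - 55681) = 1/(-55592) = -1/55592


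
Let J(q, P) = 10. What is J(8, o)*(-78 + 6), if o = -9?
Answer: -720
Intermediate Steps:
J(8, o)*(-78 + 6) = 10*(-78 + 6) = 10*(-72) = -720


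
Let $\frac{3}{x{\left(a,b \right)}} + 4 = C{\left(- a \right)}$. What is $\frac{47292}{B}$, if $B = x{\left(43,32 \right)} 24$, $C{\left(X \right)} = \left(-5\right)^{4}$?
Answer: $\frac{815787}{2} \approx 4.0789 \cdot 10^{5}$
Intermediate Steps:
$C{\left(X \right)} = 625$
$x{\left(a,b \right)} = \frac{1}{207}$ ($x{\left(a,b \right)} = \frac{3}{-4 + 625} = \frac{3}{621} = 3 \cdot \frac{1}{621} = \frac{1}{207}$)
$B = \frac{8}{69}$ ($B = \frac{1}{207} \cdot 24 = \frac{8}{69} \approx 0.11594$)
$\frac{47292}{B} = \frac{47292}{\frac{8}{69}} = 47292 \cdot \frac{69}{8} = \frac{815787}{2}$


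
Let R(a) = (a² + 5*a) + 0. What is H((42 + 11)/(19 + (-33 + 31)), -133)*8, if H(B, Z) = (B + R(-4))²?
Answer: 1800/289 ≈ 6.2284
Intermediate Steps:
R(a) = a² + 5*a
H(B, Z) = (-4 + B)² (H(B, Z) = (B - 4*(5 - 4))² = (B - 4*1)² = (B - 4)² = (-4 + B)²)
H((42 + 11)/(19 + (-33 + 31)), -133)*8 = (-4 + (42 + 11)/(19 + (-33 + 31)))²*8 = (-4 + 53/(19 - 2))²*8 = (-4 + 53/17)²*8 = (-15/17)²*8 = (225/289)*8 = 1800/289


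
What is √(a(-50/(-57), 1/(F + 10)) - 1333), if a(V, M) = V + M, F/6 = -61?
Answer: I*√137130763989/10146 ≈ 36.498*I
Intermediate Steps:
F = -366 (F = 6*(-61) = -366)
a(V, M) = M + V
√(a(-50/(-57), 1/(F + 10)) - 1333) = √((1/(-366 + 10) - 50/(-57)) - 1333) = √((1/(-356) - 50*(-1/57)) - 1333) = √((-1/356 + 50/57) - 1333) = √(17743/20292 - 1333) = √(-27031493/20292) = I*√137130763989/10146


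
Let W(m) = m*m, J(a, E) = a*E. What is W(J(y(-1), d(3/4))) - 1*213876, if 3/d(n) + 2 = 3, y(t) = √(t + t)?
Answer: -213894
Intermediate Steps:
y(t) = √2*√t (y(t) = √(2*t) = √2*√t)
d(n) = 3 (d(n) = 3/(-2 + 3) = 3/1 = 3*1 = 3)
J(a, E) = E*a
W(m) = m²
W(J(y(-1), d(3/4))) - 1*213876 = (3*(√2*√(-1)))² - 1*213876 = (3*(√2*I))² - 213876 = (3*(I*√2))² - 213876 = (3*I*√2)² - 213876 = -18 - 213876 = -213894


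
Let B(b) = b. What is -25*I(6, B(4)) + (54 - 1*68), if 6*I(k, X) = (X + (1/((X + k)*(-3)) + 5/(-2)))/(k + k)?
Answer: -1567/108 ≈ -14.509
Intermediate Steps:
I(k, X) = (-5/2 + X - 1/(3*(X + k)))/(12*k) (I(k, X) = ((X + (1/((X + k)*(-3)) + 5/(-2)))/(k + k))/6 = ((X + (-1/3/(X + k) + 5*(-1/2)))/((2*k)))/6 = ((X + (-1/(3*(X + k)) - 5/2))*(1/(2*k)))/6 = ((X + (-5/2 - 1/(3*(X + k))))*(1/(2*k)))/6 = ((-5/2 + X - 1/(3*(X + k)))*(1/(2*k)))/6 = ((-5/2 + X - 1/(3*(X + k)))/(2*k))/6 = (-5/2 + X - 1/(3*(X + k)))/(12*k))
-25*I(6, B(4)) + (54 - 1*68) = -25*(-2 - 15*4 - 15*6 + 6*4**2 + 6*4*6)/(72*6*(4 + 6)) + (54 - 1*68) = -25*(-2 - 60 - 90 + 6*16 + 144)/(72*6*10) + (54 - 68) = -25*(-2 - 60 - 90 + 96 + 144)/(72*6*10) - 14 = -25*88/(72*6*10) - 14 = -25*11/540 - 14 = -55/108 - 14 = -1567/108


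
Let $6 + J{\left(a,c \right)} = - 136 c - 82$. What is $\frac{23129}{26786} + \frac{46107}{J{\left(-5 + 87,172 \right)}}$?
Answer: $- \frac{345976591}{314467640} \approx -1.1002$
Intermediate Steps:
$J{\left(a,c \right)} = -88 - 136 c$ ($J{\left(a,c \right)} = -6 - \left(82 + 136 c\right) = -88 - 136 c$)
$\frac{23129}{26786} + \frac{46107}{J{\left(-5 + 87,172 \right)}} = \frac{23129}{26786} + \frac{46107}{-88 - 23392} = 23129 \cdot \frac{1}{26786} + \frac{46107}{-88 - 23392} = \frac{23129}{26786} + \frac{46107}{-23480} = \frac{23129}{26786} + 46107 \left(- \frac{1}{23480}\right) = \frac{23129}{26786} - \frac{46107}{23480} = - \frac{345976591}{314467640}$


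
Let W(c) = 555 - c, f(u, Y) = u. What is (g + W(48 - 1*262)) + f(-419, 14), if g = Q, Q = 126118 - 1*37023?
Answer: 89445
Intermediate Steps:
Q = 89095 (Q = 126118 - 37023 = 89095)
g = 89095
(g + W(48 - 1*262)) + f(-419, 14) = (89095 + (555 - (48 - 1*262))) - 419 = (89095 + (555 - (48 - 262))) - 419 = (89095 + (555 - 1*(-214))) - 419 = (89095 + (555 + 214)) - 419 = (89095 + 769) - 419 = 89864 - 419 = 89445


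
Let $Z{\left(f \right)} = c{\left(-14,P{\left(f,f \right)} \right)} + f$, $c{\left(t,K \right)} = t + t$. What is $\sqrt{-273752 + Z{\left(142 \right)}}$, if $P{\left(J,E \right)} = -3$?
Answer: $19 i \sqrt{758} \approx 523.1 i$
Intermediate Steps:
$c{\left(t,K \right)} = 2 t$
$Z{\left(f \right)} = -28 + f$ ($Z{\left(f \right)} = 2 \left(-14\right) + f = -28 + f$)
$\sqrt{-273752 + Z{\left(142 \right)}} = \sqrt{-273752 + \left(-28 + 142\right)} = \sqrt{-273752 + 114} = \sqrt{-273638} = 19 i \sqrt{758}$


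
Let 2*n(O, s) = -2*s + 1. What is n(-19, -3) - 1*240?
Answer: -473/2 ≈ -236.50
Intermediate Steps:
n(O, s) = 1/2 - s (n(O, s) = (-2*s + 1)/2 = (1 - 2*s)/2 = 1/2 - s)
n(-19, -3) - 1*240 = (1/2 - 1*(-3)) - 1*240 = (1/2 + 3) - 240 = 7/2 - 240 = -473/2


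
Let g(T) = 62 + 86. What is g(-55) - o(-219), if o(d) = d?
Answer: 367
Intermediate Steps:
g(T) = 148
g(-55) - o(-219) = 148 - 1*(-219) = 148 + 219 = 367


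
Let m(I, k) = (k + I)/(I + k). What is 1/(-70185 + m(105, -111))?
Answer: -1/70184 ≈ -1.4248e-5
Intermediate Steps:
m(I, k) = 1 (m(I, k) = (I + k)/(I + k) = 1)
1/(-70185 + m(105, -111)) = 1/(-70185 + 1) = 1/(-70184) = -1/70184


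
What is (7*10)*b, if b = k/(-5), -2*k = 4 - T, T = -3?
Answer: 49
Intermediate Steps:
k = -7/2 (k = -(4 - 1*(-3))/2 = -(4 + 3)/2 = -1/2*7 = -7/2 ≈ -3.5000)
b = 7/10 (b = -7/2/(-5) = -7/2*(-1/5) = 7/10 ≈ 0.70000)
(7*10)*b = (7*10)*(7/10) = 70*(7/10) = 49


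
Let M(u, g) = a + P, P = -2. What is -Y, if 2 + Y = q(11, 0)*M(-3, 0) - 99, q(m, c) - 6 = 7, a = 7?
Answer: 36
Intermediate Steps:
q(m, c) = 13 (q(m, c) = 6 + 7 = 13)
M(u, g) = 5 (M(u, g) = 7 - 2 = 5)
Y = -36 (Y = -2 + (13*5 - 99) = -2 + (65 - 99) = -2 - 34 = -36)
-Y = -1*(-36) = 36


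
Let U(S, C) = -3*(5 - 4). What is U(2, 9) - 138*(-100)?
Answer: 13797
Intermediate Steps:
U(S, C) = -3 (U(S, C) = -3*1 = -3)
U(2, 9) - 138*(-100) = -3 - 138*(-100) = -3 + 13800 = 13797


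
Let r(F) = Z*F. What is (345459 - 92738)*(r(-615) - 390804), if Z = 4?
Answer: -99386071344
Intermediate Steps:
r(F) = 4*F
(345459 - 92738)*(r(-615) - 390804) = (345459 - 92738)*(4*(-615) - 390804) = 252721*(-2460 - 390804) = 252721*(-393264) = -99386071344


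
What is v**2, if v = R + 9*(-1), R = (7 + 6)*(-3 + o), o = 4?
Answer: 16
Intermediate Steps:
R = 13 (R = (7 + 6)*(-3 + 4) = 13*1 = 13)
v = 4 (v = 13 + 9*(-1) = 13 - 9 = 4)
v**2 = 4**2 = 16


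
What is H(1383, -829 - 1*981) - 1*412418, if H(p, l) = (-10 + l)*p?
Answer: -2929478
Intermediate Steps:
H(p, l) = p*(-10 + l)
H(1383, -829 - 1*981) - 1*412418 = 1383*(-10 + (-829 - 1*981)) - 1*412418 = 1383*(-10 + (-829 - 981)) - 412418 = 1383*(-10 - 1810) - 412418 = 1383*(-1820) - 412418 = -2517060 - 412418 = -2929478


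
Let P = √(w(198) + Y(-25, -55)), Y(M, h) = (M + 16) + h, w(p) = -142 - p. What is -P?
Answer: -2*I*√101 ≈ -20.1*I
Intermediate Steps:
Y(M, h) = 16 + M + h (Y(M, h) = (16 + M) + h = 16 + M + h)
P = 2*I*√101 (P = √((-142 - 1*198) + (16 - 25 - 55)) = √((-142 - 198) - 64) = √(-340 - 64) = √(-404) = 2*I*√101 ≈ 20.1*I)
-P = -2*I*√101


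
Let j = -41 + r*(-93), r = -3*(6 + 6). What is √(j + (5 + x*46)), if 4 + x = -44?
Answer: 4*√69 ≈ 33.227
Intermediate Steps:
x = -48 (x = -4 - 44 = -48)
r = -36 (r = -3*12 = -36)
j = 3307 (j = -41 - 36*(-93) = -41 + 3348 = 3307)
√(j + (5 + x*46)) = √(3307 + (5 - 48*46)) = √(3307 + (5 - 2208)) = √(3307 - 2203) = √1104 = 4*√69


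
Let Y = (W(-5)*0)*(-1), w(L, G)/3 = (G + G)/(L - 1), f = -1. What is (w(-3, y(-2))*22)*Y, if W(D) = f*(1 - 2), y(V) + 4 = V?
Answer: 0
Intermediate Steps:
y(V) = -4 + V
w(L, G) = 6*G/(-1 + L) (w(L, G) = 3*((G + G)/(L - 1)) = 3*((2*G)/(-1 + L)) = 3*(2*G/(-1 + L)) = 6*G/(-1 + L))
W(D) = 1 (W(D) = -(1 - 2) = -1*(-1) = 1)
Y = 0 (Y = (1*0)*(-1) = 0*(-1) = 0)
(w(-3, y(-2))*22)*Y = ((6*(-4 - 2)/(-1 - 3))*22)*0 = ((6*(-6)/(-4))*22)*0 = ((6*(-6)*(-1/4))*22)*0 = (9*22)*0 = 198*0 = 0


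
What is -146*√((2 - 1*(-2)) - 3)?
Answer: -146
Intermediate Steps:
-146*√((2 - 1*(-2)) - 3) = -146*√((2 + 2) - 3) = -146*√(4 - 3) = -146*√1 = -146*1 = -146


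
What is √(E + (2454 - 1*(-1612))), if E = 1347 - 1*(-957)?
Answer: 7*√130 ≈ 79.812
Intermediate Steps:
E = 2304 (E = 1347 + 957 = 2304)
√(E + (2454 - 1*(-1612))) = √(2304 + (2454 - 1*(-1612))) = √(2304 + (2454 + 1612)) = √(2304 + 4066) = √6370 = 7*√130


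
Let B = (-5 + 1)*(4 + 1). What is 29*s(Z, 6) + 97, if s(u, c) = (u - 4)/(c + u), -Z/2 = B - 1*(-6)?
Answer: 1997/17 ≈ 117.47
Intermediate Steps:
B = -20 (B = -4*5 = -20)
Z = 28 (Z = -2*(-20 - 1*(-6)) = -2*(-20 + 6) = -2*(-14) = 28)
s(u, c) = (-4 + u)/(c + u)
29*s(Z, 6) + 97 = 29*((-4 + 28)/(6 + 28)) + 97 = 29*(24/34) + 97 = 29*((1/34)*24) + 97 = 29*(12/17) + 97 = 348/17 + 97 = 1997/17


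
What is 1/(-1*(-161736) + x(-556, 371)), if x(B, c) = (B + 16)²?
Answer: 1/453336 ≈ 2.2059e-6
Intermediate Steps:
x(B, c) = (16 + B)²
1/(-1*(-161736) + x(-556, 371)) = 1/(-1*(-161736) + (16 - 556)²) = 1/(161736 + (-540)²) = 1/(161736 + 291600) = 1/453336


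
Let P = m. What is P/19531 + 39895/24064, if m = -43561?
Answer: -269062659/469993984 ≈ -0.57248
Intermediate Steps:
P = -43561
P/19531 + 39895/24064 = -43561/19531 + 39895/24064 = -269062659/469993984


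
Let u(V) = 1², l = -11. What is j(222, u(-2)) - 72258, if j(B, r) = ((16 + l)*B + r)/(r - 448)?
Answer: -32300437/447 ≈ -72261.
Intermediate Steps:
u(V) = 1
j(B, r) = (r + 5*B)/(-448 + r) (j(B, r) = ((16 - 11)*B + r)/(r - 448) = (5*B + r)/(-448 + r) = (r + 5*B)/(-448 + r))
j(222, u(-2)) - 72258 = (1 + 5*222)/(-448 + 1) - 72258 = (1 + 1110)/(-447) - 72258 = -1/447*1111 - 72258 = -1111/447 - 72258 = -32300437/447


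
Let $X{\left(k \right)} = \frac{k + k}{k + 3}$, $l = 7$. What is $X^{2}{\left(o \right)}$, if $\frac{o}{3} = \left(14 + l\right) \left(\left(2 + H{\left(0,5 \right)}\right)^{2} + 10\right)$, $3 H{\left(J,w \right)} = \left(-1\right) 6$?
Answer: $\frac{176400}{44521} \approx 3.9622$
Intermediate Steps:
$H{\left(J,w \right)} = -2$ ($H{\left(J,w \right)} = \frac{\left(-1\right) 6}{3} = \frac{1}{3} \left(-6\right) = -2$)
$o = 630$ ($o = 3 \left(14 + 7\right) \left(\left(2 - 2\right)^{2} + 10\right) = 3 \cdot 21 \left(0^{2} + 10\right) = 3 \cdot 21 \left(0 + 10\right) = 3 \cdot 21 \cdot 10 = 3 \cdot 210 = 630$)
$X{\left(k \right)} = \frac{2 k}{3 + k}$
$X^{2}{\left(o \right)} = \left(2 \cdot 630 \frac{1}{3 + 630}\right)^{2} = \left(2 \cdot 630 \cdot \frac{1}{633}\right)^{2} = \left(\frac{420}{211}\right)^{2} = \frac{176400}{44521}$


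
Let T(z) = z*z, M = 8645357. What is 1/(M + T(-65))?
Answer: 1/8649582 ≈ 1.1561e-7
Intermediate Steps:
T(z) = z²
1/(M + T(-65)) = 1/(8645357 + (-65)²) = 1/(8645357 + 4225) = 1/8649582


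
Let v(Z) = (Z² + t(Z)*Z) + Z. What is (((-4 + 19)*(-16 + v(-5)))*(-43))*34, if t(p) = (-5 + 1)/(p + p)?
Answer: -43860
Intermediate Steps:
t(p) = -2/p (t(p) = -4*1/(2*p) = -2/p)
v(Z) = -2 + Z + Z² (v(Z) = (Z² + (-2/Z)*Z) + Z = (Z² - 2) + Z = (-2 + Z²) + Z = -2 + Z + Z²)
(((-4 + 19)*(-16 + v(-5)))*(-43))*34 = (((-4 + 19)*(-16 + (-2 - 5*(1 - 5))))*(-43))*34 = ((15*(-16 + (-2 - 5*(-4))))*(-43))*34 = ((15*(-16 + (-2 + 20)))*(-43))*34 = ((15*(-16 + 18))*(-43))*34 = ((15*2)*(-43))*34 = (30*(-43))*34 = -1290*34 = -43860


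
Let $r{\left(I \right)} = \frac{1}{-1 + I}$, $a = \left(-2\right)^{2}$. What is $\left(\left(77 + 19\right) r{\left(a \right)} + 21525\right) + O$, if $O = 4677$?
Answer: $26234$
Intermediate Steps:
$a = 4$
$\left(\left(77 + 19\right) r{\left(a \right)} + 21525\right) + O = \left(\frac{77 + 19}{-1 + 4} + 21525\right) + 4677 = \left(\frac{96}{3} + 21525\right) + 4677 = \left(96 \cdot \frac{1}{3} + 21525\right) + 4677 = \left(32 + 21525\right) + 4677 = 21557 + 4677 = 26234$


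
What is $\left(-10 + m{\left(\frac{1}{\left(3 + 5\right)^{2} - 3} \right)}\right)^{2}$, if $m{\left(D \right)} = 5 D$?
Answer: $\frac{366025}{3721} \approx 98.367$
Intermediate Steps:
$\left(-10 + m{\left(\frac{1}{\left(3 + 5\right)^{2} - 3} \right)}\right)^{2} = \left(-10 + \frac{5}{\left(3 + 5\right)^{2} - 3}\right)^{2} = \left(-10 + \frac{5}{8^{2} - 3}\right)^{2} = \left(-10 + \frac{5}{64 - 3}\right)^{2} = \left(-10 + \frac{5}{61}\right)^{2} = \left(- \frac{605}{61}\right)^{2} = \frac{366025}{3721}$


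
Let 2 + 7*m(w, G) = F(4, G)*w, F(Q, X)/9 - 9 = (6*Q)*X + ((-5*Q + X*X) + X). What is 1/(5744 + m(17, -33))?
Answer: 7/78915 ≈ 8.8703e-5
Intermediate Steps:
F(Q, X) = 81 - 45*Q + 9*X + 9*X² + 54*Q*X (F(Q, X) = 81 + 9*((6*Q)*X + ((-5*Q + X*X) + X)) = 81 + 9*(6*Q*X + ((-5*Q + X²) + X)) = 81 + 9*(6*Q*X + ((X² - 5*Q) + X)) = 81 + 9*(6*Q*X + (X + X² - 5*Q)) = 81 + 9*(X + X² - 5*Q + 6*Q*X) = 81 + (-45*Q + 9*X + 9*X² + 54*Q*X) = 81 - 45*Q + 9*X + 9*X² + 54*Q*X)
m(w, G) = -2/7 + w*(-99 + 9*G² + 225*G)/7 (m(w, G) = -2/7 + ((81 - 45*4 + 9*G + 9*G² + 54*4*G)*w)/7 = -2/7 + ((81 - 180 + 9*G + 9*G² + 216*G)*w)/7 = -2/7 + ((-99 + 9*G² + 225*G)*w)/7 = -2/7 + (w*(-99 + 9*G² + 225*G))/7 = -2/7 + w*(-99 + 9*G² + 225*G)/7)
1/(5744 + m(17, -33)) = 1/(5744 + (-2/7 + (9/7)*17*(-11 + (-33)² + 25*(-33)))) = 1/(5744 + (-2/7 + (9/7)*17*(-11 + 1089 - 825))) = 1/(5744 + (-2/7 + (9/7)*17*253)) = 1/(5744 + (-2/7 + 38709/7)) = 1/(5744 + 38707/7) = 1/(78915/7) = 7/78915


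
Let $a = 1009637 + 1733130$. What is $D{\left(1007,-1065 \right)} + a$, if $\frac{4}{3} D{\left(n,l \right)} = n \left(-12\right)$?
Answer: $2733704$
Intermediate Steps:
$D{\left(n,l \right)} = - 9 n$ ($D{\left(n,l \right)} = \frac{3 n \left(-12\right)}{4} = \frac{3 \left(- 12 n\right)}{4} = - 9 n$)
$a = 2742767$
$D{\left(1007,-1065 \right)} + a = \left(-9\right) 1007 + 2742767 = -9063 + 2742767 = 2733704$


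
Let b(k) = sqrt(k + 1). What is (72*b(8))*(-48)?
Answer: -10368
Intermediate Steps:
b(k) = sqrt(1 + k)
(72*b(8))*(-48) = (72*sqrt(1 + 8))*(-48) = (72*sqrt(9))*(-48) = (72*3)*(-48) = 216*(-48) = -10368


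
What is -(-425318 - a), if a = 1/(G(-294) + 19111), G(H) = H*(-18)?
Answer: 10379035155/24403 ≈ 4.2532e+5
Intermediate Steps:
G(H) = -18*H
a = 1/24403 (a = 1/(-18*(-294) + 19111) = 1/(5292 + 19111) = 1/24403 ≈ 4.0979e-5)
-(-425318 - a) = -(-425318 - 1*1/24403) = -(-425318 - 1/24403) = -1*(-10379035155/24403) = 10379035155/24403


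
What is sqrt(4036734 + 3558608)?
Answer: sqrt(7595342) ≈ 2756.0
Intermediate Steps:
sqrt(4036734 + 3558608) = sqrt(7595342)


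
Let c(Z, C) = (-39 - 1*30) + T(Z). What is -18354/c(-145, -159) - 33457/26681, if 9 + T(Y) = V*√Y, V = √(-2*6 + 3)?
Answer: 4226327641/14167611 - 6118*√145/531 ≈ 159.57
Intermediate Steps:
V = 3*I (V = √(-12 + 3) = √(-9) = 3*I ≈ 3.0*I)
T(Y) = -9 + 3*I*√Y (T(Y) = -9 + (3*I)*√Y = -9 + 3*I*√Y)
c(Z, C) = -78 + 3*I*√Z (c(Z, C) = (-39 - 1*30) + (-9 + 3*I*√Z) = (-39 - 30) + (-9 + 3*I*√Z) = -69 + (-9 + 3*I*√Z) = -78 + 3*I*√Z)
-18354/c(-145, -159) - 33457/26681 = -18354/(-78 + 3*I*√(-145)) - 33457/26681 = -18354/(-78 + 3*I*(I*√145)) - 33457*1/26681 = -18354/(-78 - 3*√145) - 33457/26681 = -33457/26681 - 18354/(-78 - 3*√145)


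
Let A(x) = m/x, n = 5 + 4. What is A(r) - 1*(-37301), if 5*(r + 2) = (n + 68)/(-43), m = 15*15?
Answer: 6287744/169 ≈ 37206.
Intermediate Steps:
n = 9
m = 225
r = -507/215 (r = -2 + ((9 + 68)/(-43))/5 = -2 + (77*(-1/43))/5 = -2 + (⅕)*(-77/43) = -2 - 77/215 = -507/215 ≈ -2.3581)
A(x) = 225/x
A(r) - 1*(-37301) = 225/(-507/215) - 1*(-37301) = 225*(-215/507) + 37301 = -16125/169 + 37301 = 6287744/169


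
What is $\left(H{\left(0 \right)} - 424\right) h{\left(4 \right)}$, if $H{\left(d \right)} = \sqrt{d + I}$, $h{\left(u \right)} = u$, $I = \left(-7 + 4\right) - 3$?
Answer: $-1696 + 4 i \sqrt{6} \approx -1696.0 + 9.798 i$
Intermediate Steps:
$I = -6$ ($I = -3 - 3 = -6$)
$H{\left(d \right)} = \sqrt{-6 + d}$ ($H{\left(d \right)} = \sqrt{d - 6} = \sqrt{-6 + d}$)
$\left(H{\left(0 \right)} - 424\right) h{\left(4 \right)} = \left(\sqrt{-6 + 0} - 424\right) 4 = \left(\sqrt{-6} - 424\right) 4 = \left(i \sqrt{6} - 424\right) 4 = \left(-424 + i \sqrt{6}\right) 4 = -1696 + 4 i \sqrt{6}$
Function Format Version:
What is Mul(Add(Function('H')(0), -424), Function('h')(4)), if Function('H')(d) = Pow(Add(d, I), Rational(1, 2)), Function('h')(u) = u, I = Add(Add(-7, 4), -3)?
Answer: Add(-1696, Mul(4, I, Pow(6, Rational(1, 2)))) ≈ Add(-1696.0, Mul(9.7980, I))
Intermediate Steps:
I = -6 (I = Add(-3, -3) = -6)
Function('H')(d) = Pow(Add(-6, d), Rational(1, 2)) (Function('H')(d) = Pow(Add(d, -6), Rational(1, 2)) = Pow(Add(-6, d), Rational(1, 2)))
Mul(Add(Function('H')(0), -424), Function('h')(4)) = Mul(Add(Pow(Add(-6, 0), Rational(1, 2)), -424), 4) = Mul(Add(Pow(-6, Rational(1, 2)), -424), 4) = Mul(Add(Mul(I, Pow(6, Rational(1, 2))), -424), 4) = Mul(Add(-424, Mul(I, Pow(6, Rational(1, 2)))), 4) = Add(-1696, Mul(4, I, Pow(6, Rational(1, 2))))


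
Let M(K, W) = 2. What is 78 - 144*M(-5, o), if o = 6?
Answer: -210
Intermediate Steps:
78 - 144*M(-5, o) = 78 - 144*2 = 78 - 288 = -210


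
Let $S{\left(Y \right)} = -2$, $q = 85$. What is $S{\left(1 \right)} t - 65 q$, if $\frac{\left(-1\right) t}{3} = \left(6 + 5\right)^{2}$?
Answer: $-4799$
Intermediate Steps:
$t = -363$ ($t = - 3 \left(6 + 5\right)^{2} = - 3 \cdot 11^{2} = \left(-3\right) 121 = -363$)
$S{\left(1 \right)} t - 65 q = \left(-2\right) \left(-363\right) - 5525 = 726 - 5525 = -4799$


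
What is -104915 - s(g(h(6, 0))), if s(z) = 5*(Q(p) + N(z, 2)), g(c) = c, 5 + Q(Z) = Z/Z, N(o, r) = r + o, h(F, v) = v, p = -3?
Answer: -104905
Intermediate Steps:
N(o, r) = o + r
Q(Z) = -4 (Q(Z) = -5 + Z/Z = -5 + 1 = -4)
s(z) = -10 + 5*z (s(z) = 5*(-4 + (z + 2)) = 5*(-4 + (2 + z)) = 5*(-2 + z) = -10 + 5*z)
-104915 - s(g(h(6, 0))) = -104915 - (-10 + 5*0) = -104915 - (-10 + 0) = -104915 - 1*(-10) = -104915 + 10 = -104905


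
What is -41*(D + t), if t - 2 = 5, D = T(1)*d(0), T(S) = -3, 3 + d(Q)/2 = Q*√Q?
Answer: -1025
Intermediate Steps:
d(Q) = -6 + 2*Q^(3/2) (d(Q) = -6 + 2*(Q*√Q) = -6 + 2*Q^(3/2))
D = 18 (D = -3*(-6 + 2*0^(3/2)) = -3*(-6 + 2*0) = -3*(-6 + 0) = -3*(-6) = 18)
t = 7 (t = 2 + 5 = 7)
-41*(D + t) = -41*(18 + 7) = -41*25 = -1025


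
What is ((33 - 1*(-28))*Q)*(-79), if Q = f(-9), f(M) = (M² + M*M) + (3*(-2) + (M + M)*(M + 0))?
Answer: -1532442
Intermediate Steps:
f(M) = -6 + 4*M² (f(M) = (M² + M²) + (-6 + (2*M)*M) = 2*M² + (-6 + 2*M²) = -6 + 4*M²)
Q = 318 (Q = -6 + 4*(-9)² = -6 + 4*81 = -6 + 324 = 318)
((33 - 1*(-28))*Q)*(-79) = ((33 - 1*(-28))*318)*(-79) = ((33 + 28)*318)*(-79) = (61*318)*(-79) = 19398*(-79) = -1532442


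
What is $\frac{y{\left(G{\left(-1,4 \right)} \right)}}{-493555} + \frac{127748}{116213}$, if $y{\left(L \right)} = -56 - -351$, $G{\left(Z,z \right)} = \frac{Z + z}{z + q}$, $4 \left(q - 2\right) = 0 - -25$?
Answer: $\frac{12603276261}{11471501443} \approx 1.0987$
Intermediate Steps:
$q = \frac{33}{4}$ ($q = 2 + \frac{0 - -25}{4} = 2 + \frac{0 + 25}{4} = 2 + \frac{1}{4} \cdot 25 = 2 + \frac{25}{4} = \frac{33}{4} \approx 8.25$)
$G{\left(Z,z \right)} = \frac{Z + z}{\frac{33}{4} + z}$ ($G{\left(Z,z \right)} = \frac{Z + z}{z + \frac{33}{4}} = \frac{Z + z}{\frac{33}{4} + z}$)
$y{\left(L \right)} = 295$ ($y{\left(L \right)} = -56 + 351 = 295$)
$\frac{y{\left(G{\left(-1,4 \right)} \right)}}{-493555} + \frac{127748}{116213} = \frac{295}{-493555} + \frac{127748}{116213} = 295 \left(- \frac{1}{493555}\right) + 127748 \cdot \frac{1}{116213} = - \frac{59}{98711} + \frac{127748}{116213} = \frac{12603276261}{11471501443}$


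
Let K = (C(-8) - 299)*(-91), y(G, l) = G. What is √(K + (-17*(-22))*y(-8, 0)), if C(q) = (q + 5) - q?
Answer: 109*√2 ≈ 154.15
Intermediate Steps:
C(q) = 5 (C(q) = (5 + q) - q = 5)
K = 26754 (K = (5 - 299)*(-91) = -294*(-91) = 26754)
√(K + (-17*(-22))*y(-8, 0)) = √(26754 - 17*(-22)*(-8)) = √(26754 + 374*(-8)) = √(26754 - 2992) = √23762 = 109*√2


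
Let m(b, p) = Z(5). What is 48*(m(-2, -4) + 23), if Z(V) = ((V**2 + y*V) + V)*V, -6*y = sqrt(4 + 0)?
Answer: 7904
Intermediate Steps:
y = -1/3 (y = -sqrt(4 + 0)/6 = -sqrt(4)/6 = -1/6*2 = -1/3 ≈ -0.33333)
Z(V) = V*(V**2 + 2*V/3) (Z(V) = ((V**2 - V/3) + V)*V = (V**2 + 2*V/3)*V = V*(V**2 + 2*V/3))
m(b, p) = 425/3 (m(b, p) = 5**2*(2/3 + 5) = 25*(17/3) = 425/3)
48*(m(-2, -4) + 23) = 48*(425/3 + 23) = 48*(494/3) = 7904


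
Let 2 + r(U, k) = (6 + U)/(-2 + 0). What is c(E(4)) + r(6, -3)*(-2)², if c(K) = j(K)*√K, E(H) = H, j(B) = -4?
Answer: -40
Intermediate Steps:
r(U, k) = -5 - U/2 (r(U, k) = -2 + (6 + U)/(-2 + 0) = -2 + (6 + U)/(-2) = -2 + (6 + U)*(-½) = -2 + (-3 - U/2) = -5 - U/2)
c(K) = -4*√K
c(E(4)) + r(6, -3)*(-2)² = -4*√4 + (-5 - ½*6)*(-2)² = -4*2 + (-5 - 3)*4 = -8 - 8*4 = -8 - 32 = -40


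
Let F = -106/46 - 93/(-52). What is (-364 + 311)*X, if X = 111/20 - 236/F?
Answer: -302821171/12340 ≈ -24540.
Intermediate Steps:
F = -617/1196 (F = -106*1/46 - 93*(-1/52) = -53/23 + 93/52 = -617/1196 ≈ -0.51589)
X = 5713607/12340 (X = 111/20 - 236/(-617/1196) = 111*(1/20) - 236*(-1196/617) = 111/20 + 282256/617 = 5713607/12340 ≈ 463.02)
(-364 + 311)*X = (-364 + 311)*(5713607/12340) = -53*5713607/12340 = -302821171/12340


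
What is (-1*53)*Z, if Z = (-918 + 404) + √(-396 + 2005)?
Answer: 27242 - 53*√1609 ≈ 25116.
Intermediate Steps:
Z = -514 + √1609 ≈ -473.89
(-1*53)*Z = (-1*53)*(-514 + √1609) = -53*(-514 + √1609) = 27242 - 53*√1609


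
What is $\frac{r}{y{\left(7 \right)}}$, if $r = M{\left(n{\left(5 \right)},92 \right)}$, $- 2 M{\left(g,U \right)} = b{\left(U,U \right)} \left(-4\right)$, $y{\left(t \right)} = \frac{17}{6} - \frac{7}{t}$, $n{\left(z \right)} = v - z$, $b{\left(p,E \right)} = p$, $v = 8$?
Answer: $\frac{1104}{11} \approx 100.36$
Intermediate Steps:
$n{\left(z \right)} = 8 - z$
$y{\left(t \right)} = \frac{17}{6} - \frac{7}{t}$ ($y{\left(t \right)} = 17 \cdot \frac{1}{6} - \frac{7}{t} = \frac{17}{6} - \frac{7}{t}$)
$M{\left(g,U \right)} = 2 U$ ($M{\left(g,U \right)} = - \frac{U \left(-4\right)}{2} = - \frac{\left(-4\right) U}{2} = 2 U$)
$r = 184$ ($r = 2 \cdot 92 = 184$)
$\frac{r}{y{\left(7 \right)}} = \frac{184}{\frac{17}{6} - \frac{7}{7}} = \frac{184}{\frac{17}{6} - 1} = \frac{184}{\frac{11}{6}} = 184 \cdot \frac{6}{11} = \frac{1104}{11}$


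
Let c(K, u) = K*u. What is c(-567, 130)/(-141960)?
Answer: 27/52 ≈ 0.51923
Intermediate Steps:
c(-567, 130)/(-141960) = -567*130/(-141960) = -73710*(-1/141960) = 27/52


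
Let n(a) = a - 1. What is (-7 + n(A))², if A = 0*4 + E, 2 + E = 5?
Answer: 25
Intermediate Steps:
E = 3 (E = -2 + 5 = 3)
A = 3 (A = 0*4 + 3 = 0 + 3 = 3)
n(a) = -1 + a
(-7 + n(A))² = (-7 + (-1 + 3))² = (-7 + 2)² = (-5)² = 25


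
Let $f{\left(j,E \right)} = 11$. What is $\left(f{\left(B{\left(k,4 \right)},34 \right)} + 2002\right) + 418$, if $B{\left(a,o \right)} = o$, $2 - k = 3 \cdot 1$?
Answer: $2431$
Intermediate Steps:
$k = -1$ ($k = 2 - 3 \cdot 1 = 2 - 3 = -1$)
$\left(f{\left(B{\left(k,4 \right)},34 \right)} + 2002\right) + 418 = \left(11 + 2002\right) + 418 = 2013 + 418 = 2431$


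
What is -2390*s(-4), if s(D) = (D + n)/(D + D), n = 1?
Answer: -3585/4 ≈ -896.25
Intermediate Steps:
s(D) = (1 + D)/(2*D) (s(D) = (D + 1)/(D + D) = (1 + D)/((2*D)) = (1 + D)*(1/(2*D)) = (1 + D)/(2*D))
-2390*s(-4) = -2390*(½)*(1 - 4)/(-4) = -2390*(½)*(-¼)*(-3) = -2390*3/8 = -1195*¾ = -3585/4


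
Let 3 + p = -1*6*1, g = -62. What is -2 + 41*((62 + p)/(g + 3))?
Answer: -2291/59 ≈ -38.831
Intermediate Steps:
p = -9 (p = -3 - 1*6*1 = -3 - 6*1 = -3 - 6 = -9)
-2 + 41*((62 + p)/(g + 3)) = -2 + 41*((62 - 9)/(-62 + 3)) = -2 + 41*(53/(-59)) = -2 + 41*(53*(-1/59)) = -2 + 41*(-53/59) = -2 - 2173/59 = -2291/59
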